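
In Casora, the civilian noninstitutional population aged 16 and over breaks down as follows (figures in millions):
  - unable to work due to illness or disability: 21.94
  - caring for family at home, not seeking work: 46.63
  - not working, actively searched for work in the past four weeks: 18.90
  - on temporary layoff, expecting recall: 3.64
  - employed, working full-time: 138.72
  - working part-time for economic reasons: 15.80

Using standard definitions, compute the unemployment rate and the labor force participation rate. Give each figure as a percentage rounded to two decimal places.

Employed = 138.72 + 15.80 = 154.52 million (anyone who worked, including part-time for economic reasons, counts as employed).
Unemployed = 18.90 + 3.64 = 22.54 million (jobless and actively searching, or on temporary layoff).
Labor force = 154.52 + 22.54 = 177.06 million.
Not in labor force = 21.94 + 46.63 = 68.57 million (those not working and not actively searching are outside the labor force).
Civilian working-age population = 177.06 + 68.57 = 245.63 million.
Unemployment rate = 22.54 / 177.06 = 12.73%.
Labor force participation rate = 177.06 / 245.63 = 72.08%.

Unemployment rate ≈ 12.73%; labor force participation rate ≈ 72.08%.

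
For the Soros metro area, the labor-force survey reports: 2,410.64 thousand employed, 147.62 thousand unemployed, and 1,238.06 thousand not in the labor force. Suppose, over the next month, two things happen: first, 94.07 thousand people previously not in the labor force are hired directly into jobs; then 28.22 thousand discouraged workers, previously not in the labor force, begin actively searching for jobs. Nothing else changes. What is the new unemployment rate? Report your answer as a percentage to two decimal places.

New unemployment rate ≈ 6.56%.

Initially, labor force = 2,410.64 + 147.62 = 2,558.26 thousand, so u = 147.62/2,558.26 = 5.77%.
After the first change, employed and labor force both rise by 94.07; unemployed unchanged → E = 2,504.71, U = 147.62, labor force = 2,652.33 thousand.
After the second change, unemployed and labor force both rise by 28.22 → E = 2,504.71, U = 175.84, labor force = 2,680.55 thousand.
New unemployment rate = 175.84 / 2,680.55 = 6.56%.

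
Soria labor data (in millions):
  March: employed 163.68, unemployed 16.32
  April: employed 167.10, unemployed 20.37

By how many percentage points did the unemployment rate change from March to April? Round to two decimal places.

The unemployment rate changed by +1.80 percentage points.

March: labor force = 163.68 + 16.32 = 180.00; u = 16.32/180.00 = 9.07%.
April: labor force = 167.10 + 20.37 = 187.47; u = 20.37/187.47 = 10.87%.
Change = 10.87% − 9.07% = +1.80 pp.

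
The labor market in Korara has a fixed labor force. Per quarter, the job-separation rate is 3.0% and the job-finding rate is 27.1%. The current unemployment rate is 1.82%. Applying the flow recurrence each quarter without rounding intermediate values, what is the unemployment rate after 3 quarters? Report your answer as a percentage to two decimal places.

Unemployment rate after three quarters ≈ 7.18%.

With a fixed labor force, u_{t+1} = u_t + s·(1−u_t) − f·u_t = u_t·(1−s−f) + s.
Here 1−s−f = 0.699 and s = 0.030.
u_1 = 0.018200 × 0.699 + 0.030 = 0.042722.
u_2 = 0.042722 × 0.699 + 0.030 = 0.059863.
u_3 = 0.059863 × 0.699 + 0.030 = 0.071844.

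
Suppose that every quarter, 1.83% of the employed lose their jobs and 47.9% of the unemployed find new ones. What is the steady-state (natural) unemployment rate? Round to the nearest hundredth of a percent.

Steady-state unemployment rate ≈ 3.68%.

At steady state the flows balance: s·E = f·U, so U/(E+U) = s/(s+f).
u* = 1.83 / (1.83 + 47.9) = 1.83 / 49.73 = 3.68%.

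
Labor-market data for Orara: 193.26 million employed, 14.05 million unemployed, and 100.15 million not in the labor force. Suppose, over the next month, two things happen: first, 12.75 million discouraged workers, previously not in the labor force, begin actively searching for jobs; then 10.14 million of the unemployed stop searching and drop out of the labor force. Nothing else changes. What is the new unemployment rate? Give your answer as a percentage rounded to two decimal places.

New unemployment rate ≈ 7.94%.

Initially, labor force = 193.26 + 14.05 = 207.31 million, so u = 14.05/207.31 = 6.78%.
After the first change, unemployed and labor force both rise by 12.75 → E = 193.26, U = 26.80, labor force = 220.06 million.
After the second change, unemployed and labor force both fall by 10.14 → E = 193.26, U = 16.66, labor force = 209.92 million.
New unemployment rate = 16.66 / 209.92 = 7.94%.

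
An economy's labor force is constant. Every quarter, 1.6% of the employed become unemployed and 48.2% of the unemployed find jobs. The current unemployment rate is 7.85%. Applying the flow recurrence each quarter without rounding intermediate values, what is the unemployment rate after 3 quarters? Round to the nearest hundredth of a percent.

Unemployment rate after three quarters ≈ 3.80%.

With a fixed labor force, u_{t+1} = u_t + s·(1−u_t) − f·u_t = u_t·(1−s−f) + s.
Here 1−s−f = 0.502 and s = 0.016.
u_1 = 0.078500 × 0.502 + 0.016 = 0.055407.
u_2 = 0.055407 × 0.502 + 0.016 = 0.043814.
u_3 = 0.043814 × 0.502 + 0.016 = 0.037995.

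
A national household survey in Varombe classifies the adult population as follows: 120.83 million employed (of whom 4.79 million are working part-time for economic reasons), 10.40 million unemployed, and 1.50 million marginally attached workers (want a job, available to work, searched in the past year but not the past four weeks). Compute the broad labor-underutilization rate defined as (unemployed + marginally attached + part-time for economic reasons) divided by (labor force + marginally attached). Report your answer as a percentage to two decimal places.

Broad underutilization rate ≈ 12.57%.

Labor force = 120.83 + 10.40 = 131.23 million.
Numerator = 10.40 + 1.50 + 4.79 = 16.69 million.
Denominator = 131.23 + 1.50 = 132.73 million.
Broad rate = 16.69 / 132.73 = 12.57%.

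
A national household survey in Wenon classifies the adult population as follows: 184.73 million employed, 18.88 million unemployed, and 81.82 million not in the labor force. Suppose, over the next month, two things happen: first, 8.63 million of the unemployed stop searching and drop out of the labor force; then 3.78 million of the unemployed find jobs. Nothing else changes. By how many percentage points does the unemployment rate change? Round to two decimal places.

Initially, labor force = 184.73 + 18.88 = 203.61 million, so u = 18.88/203.61 = 9.27%.
After the first change, unemployed and labor force both fall by 8.63 → E = 184.73, U = 10.25, labor force = 194.98 million.
After the second change, unemployed falls and employed rises by 3.78; labor force unchanged → E = 188.51, U = 6.47, labor force = 194.98 million.
New unemployment rate = 6.47 / 194.98 = 3.32%.
Change = 3.32% − 9.27% = −5.95 percentage points.

The unemployment rate changes by −5.95 percentage points.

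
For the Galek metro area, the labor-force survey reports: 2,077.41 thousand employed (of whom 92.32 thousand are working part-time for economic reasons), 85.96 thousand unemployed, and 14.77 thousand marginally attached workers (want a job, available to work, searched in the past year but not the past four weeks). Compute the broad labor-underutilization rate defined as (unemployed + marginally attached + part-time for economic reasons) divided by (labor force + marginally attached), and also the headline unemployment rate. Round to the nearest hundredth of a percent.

Labor force = 2,077.41 + 85.96 = 2,163.37 thousand.
Numerator = 85.96 + 14.77 + 92.32 = 193.05 thousand.
Denominator = 2,163.37 + 14.77 = 2,178.14 thousand.
Broad rate = 193.05 / 2,178.14 = 8.86%.
Headline unemployment rate = 85.96 / 2,163.37 = 3.97%.

Broad underutilization rate ≈ 8.86%; headline unemployment rate ≈ 3.97%.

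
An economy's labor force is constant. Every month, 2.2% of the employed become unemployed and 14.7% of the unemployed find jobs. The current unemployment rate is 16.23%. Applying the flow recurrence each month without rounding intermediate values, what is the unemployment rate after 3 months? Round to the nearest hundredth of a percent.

Unemployment rate after three months ≈ 14.86%.

With a fixed labor force, u_{t+1} = u_t + s·(1−u_t) − f·u_t = u_t·(1−s−f) + s.
Here 1−s−f = 0.831 and s = 0.022.
u_1 = 0.162300 × 0.831 + 0.022 = 0.156871.
u_2 = 0.156871 × 0.831 + 0.022 = 0.152360.
u_3 = 0.152360 × 0.831 + 0.022 = 0.148611.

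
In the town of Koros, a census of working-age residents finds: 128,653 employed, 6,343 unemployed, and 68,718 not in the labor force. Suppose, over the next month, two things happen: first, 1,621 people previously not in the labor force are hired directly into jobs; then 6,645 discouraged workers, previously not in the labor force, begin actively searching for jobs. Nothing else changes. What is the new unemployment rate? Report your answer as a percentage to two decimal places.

New unemployment rate ≈ 9.07%.

Initially, labor force = 128,653 + 6,343 = 134,996, so u = 6,343/134,996 = 4.70%.
After the first change, employed and labor force both rise by 1,621; unemployed unchanged → E = 130,274, U = 6,343, labor force = 136,617.
After the second change, unemployed and labor force both rise by 6,645 → E = 130,274, U = 12,988, labor force = 143,262.
New unemployment rate = 12,988 / 143,262 = 9.07%.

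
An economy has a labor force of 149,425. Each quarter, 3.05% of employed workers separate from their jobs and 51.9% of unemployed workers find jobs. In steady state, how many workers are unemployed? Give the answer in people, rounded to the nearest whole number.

About 8,294 are unemployed in steady state.

Steady-state unemployment rate u* = s/(s+f) = 3.05/(3.05+51.9) = 0.055505.
Unemployed = u* × labor force = 0.055505 × 149,425 ≈ 8,294.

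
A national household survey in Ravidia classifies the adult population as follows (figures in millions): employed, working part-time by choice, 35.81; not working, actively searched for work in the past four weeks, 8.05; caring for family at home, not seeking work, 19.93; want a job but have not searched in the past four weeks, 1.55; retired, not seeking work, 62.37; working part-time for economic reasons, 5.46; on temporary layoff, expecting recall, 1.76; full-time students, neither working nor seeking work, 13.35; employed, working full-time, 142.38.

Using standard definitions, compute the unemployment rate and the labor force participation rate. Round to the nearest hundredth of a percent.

Unemployment rate ≈ 5.07%; labor force participation rate ≈ 66.56%.

Employed = 35.81 + 5.46 + 142.38 = 183.65 million (anyone who worked, including part-time for economic reasons, counts as employed).
Unemployed = 8.05 + 1.76 = 9.81 million (jobless and actively searching, or on temporary layoff).
Labor force = 183.65 + 9.81 = 193.46 million.
Not in labor force = 19.93 + 1.55 + 62.37 + 13.35 = 97.20 million (those not working and not actively searching are outside the labor force — including those who want a job but have given up searching).
Civilian working-age population = 193.46 + 97.20 = 290.66 million.
Unemployment rate = 9.81 / 193.46 = 5.07%.
Labor force participation rate = 193.46 / 290.66 = 66.56%.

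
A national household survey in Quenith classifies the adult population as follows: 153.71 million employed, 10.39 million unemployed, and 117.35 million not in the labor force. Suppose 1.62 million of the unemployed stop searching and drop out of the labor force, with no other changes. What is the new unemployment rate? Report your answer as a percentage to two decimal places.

New unemployment rate ≈ 5.40%.

Initially, labor force = 153.71 + 10.39 = 164.10 million, so u = 10.39/164.10 = 6.33%.
After the change, unemployed and labor force both fall by 1.62 → E = 153.71, U = 8.77, labor force = 162.48 million.
New unemployment rate = 8.77 / 162.48 = 5.40%.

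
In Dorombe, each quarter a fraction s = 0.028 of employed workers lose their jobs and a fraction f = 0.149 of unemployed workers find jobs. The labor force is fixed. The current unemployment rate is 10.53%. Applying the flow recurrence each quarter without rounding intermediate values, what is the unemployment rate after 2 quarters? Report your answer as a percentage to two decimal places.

Unemployment rate after two quarters ≈ 12.24%.

With a fixed labor force, u_{t+1} = u_t + s·(1−u_t) − f·u_t = u_t·(1−s−f) + s.
Here 1−s−f = 0.823 and s = 0.028.
u_1 = 0.105300 × 0.823 + 0.028 = 0.114662.
u_2 = 0.114662 × 0.823 + 0.028 = 0.122367.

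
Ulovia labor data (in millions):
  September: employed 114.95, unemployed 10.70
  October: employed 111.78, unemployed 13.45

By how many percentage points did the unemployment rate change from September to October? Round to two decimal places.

The unemployment rate changed by +2.22 percentage points.

September: labor force = 114.95 + 10.70 = 125.65; u = 10.70/125.65 = 8.52%.
October: labor force = 111.78 + 13.45 = 125.23; u = 13.45/125.23 = 10.74%.
Change = 10.74% − 8.52% = +2.22 pp.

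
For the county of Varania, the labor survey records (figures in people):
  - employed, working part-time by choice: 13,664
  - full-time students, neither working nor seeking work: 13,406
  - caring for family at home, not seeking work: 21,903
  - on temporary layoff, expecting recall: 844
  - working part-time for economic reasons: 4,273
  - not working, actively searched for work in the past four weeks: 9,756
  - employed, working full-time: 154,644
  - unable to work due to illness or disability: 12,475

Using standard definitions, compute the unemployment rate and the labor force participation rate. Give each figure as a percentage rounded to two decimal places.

Employed = 13,664 + 4,273 + 154,644 = 172,581 (anyone who worked, including part-time for economic reasons, counts as employed).
Unemployed = 844 + 9,756 = 10,600 (jobless and actively searching, or on temporary layoff).
Labor force = 172,581 + 10,600 = 183,181.
Not in labor force = 13,406 + 21,903 + 12,475 = 47,784 (those not working and not actively searching are outside the labor force).
Civilian working-age population = 183,181 + 47,784 = 230,965.
Unemployment rate = 10,600 / 183,181 = 5.79%.
Labor force participation rate = 183,181 / 230,965 = 79.31%.

Unemployment rate ≈ 5.79%; labor force participation rate ≈ 79.31%.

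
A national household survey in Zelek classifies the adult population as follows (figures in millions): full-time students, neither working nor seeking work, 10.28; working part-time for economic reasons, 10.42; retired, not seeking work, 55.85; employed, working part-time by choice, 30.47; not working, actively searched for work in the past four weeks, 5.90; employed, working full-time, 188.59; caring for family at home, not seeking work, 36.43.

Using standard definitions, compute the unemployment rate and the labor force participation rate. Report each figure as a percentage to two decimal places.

Unemployment rate ≈ 2.51%; labor force participation rate ≈ 69.65%.

Employed = 10.42 + 30.47 + 188.59 = 229.48 million (anyone who worked, including part-time for economic reasons, counts as employed).
Unemployed = 5.90 million.
Labor force = 229.48 + 5.90 = 235.38 million.
Not in labor force = 10.28 + 55.85 + 36.43 = 102.56 million (those not working and not actively searching are outside the labor force).
Civilian working-age population = 235.38 + 102.56 = 337.94 million.
Unemployment rate = 5.90 / 235.38 = 2.51%.
Labor force participation rate = 235.38 / 337.94 = 69.65%.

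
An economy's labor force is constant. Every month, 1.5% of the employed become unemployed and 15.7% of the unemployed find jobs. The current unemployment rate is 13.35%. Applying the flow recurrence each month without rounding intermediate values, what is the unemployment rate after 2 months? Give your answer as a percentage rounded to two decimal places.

Unemployment rate after two months ≈ 11.89%.

With a fixed labor force, u_{t+1} = u_t + s·(1−u_t) − f·u_t = u_t·(1−s−f) + s.
Here 1−s−f = 0.828 and s = 0.015.
u_1 = 0.133500 × 0.828 + 0.015 = 0.125538.
u_2 = 0.125538 × 0.828 + 0.015 = 0.118945.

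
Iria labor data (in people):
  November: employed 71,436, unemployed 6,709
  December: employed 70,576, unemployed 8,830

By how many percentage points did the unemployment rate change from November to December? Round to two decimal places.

The unemployment rate changed by +2.53 percentage points.

November: labor force = 71,436 + 6,709 = 78,145; u = 6,709/78,145 = 8.59%.
December: labor force = 70,576 + 8,830 = 79,406; u = 8,830/79,406 = 11.12%.
Change = 11.12% − 8.59% = +2.53 pp.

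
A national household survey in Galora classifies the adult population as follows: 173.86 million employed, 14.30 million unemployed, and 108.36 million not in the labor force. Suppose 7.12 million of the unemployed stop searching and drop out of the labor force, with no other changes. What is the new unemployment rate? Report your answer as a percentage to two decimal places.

Initially, labor force = 173.86 + 14.30 = 188.16 million, so u = 14.30/188.16 = 7.60%.
After the change, unemployed and labor force both fall by 7.12 → E = 173.86, U = 7.18, labor force = 181.04 million.
New unemployment rate = 7.18 / 181.04 = 3.97%.

New unemployment rate ≈ 3.97%.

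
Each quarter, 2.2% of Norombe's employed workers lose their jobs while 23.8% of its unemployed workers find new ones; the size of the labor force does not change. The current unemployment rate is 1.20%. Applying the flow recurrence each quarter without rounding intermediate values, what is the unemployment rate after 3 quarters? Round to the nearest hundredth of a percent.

With a fixed labor force, u_{t+1} = u_t + s·(1−u_t) − f·u_t = u_t·(1−s−f) + s.
Here 1−s−f = 0.740 and s = 0.022.
u_1 = 0.012000 × 0.740 + 0.022 = 0.030880.
u_2 = 0.030880 × 0.740 + 0.022 = 0.044851.
u_3 = 0.044851 × 0.740 + 0.022 = 0.055190.

Unemployment rate after three quarters ≈ 5.52%.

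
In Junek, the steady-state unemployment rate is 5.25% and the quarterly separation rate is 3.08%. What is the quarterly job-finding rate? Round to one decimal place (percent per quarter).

From u* = s/(s+f): f = s·(1−u)/u.
f = 3.08 × (1 − 0.0525) / 0.0525 = 2.9183 / 0.0525 ≈ 55.6% per quarter.

Job-finding rate ≈ 55.6% per quarter.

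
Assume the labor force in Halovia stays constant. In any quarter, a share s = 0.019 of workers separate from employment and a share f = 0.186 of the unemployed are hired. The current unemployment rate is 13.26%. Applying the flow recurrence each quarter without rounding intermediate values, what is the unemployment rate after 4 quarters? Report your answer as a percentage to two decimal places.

With a fixed labor force, u_{t+1} = u_t + s·(1−u_t) − f·u_t = u_t·(1−s−f) + s.
Here 1−s−f = 0.795 and s = 0.019.
u_1 = 0.132600 × 0.795 + 0.019 = 0.124417.
u_2 = 0.124417 × 0.795 + 0.019 = 0.117912.
u_3 = 0.117912 × 0.795 + 0.019 = 0.112740.
u_4 = 0.112740 × 0.795 + 0.019 = 0.108628.

Unemployment rate after four quarters ≈ 10.86%.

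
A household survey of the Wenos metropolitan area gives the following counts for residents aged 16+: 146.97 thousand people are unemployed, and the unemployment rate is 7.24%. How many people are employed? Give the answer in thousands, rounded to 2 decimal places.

Labor force = U / u = 146.97 / 0.0724 ≈ 2,029.97 thousand.
Employed = labor force − unemployed = 2,029.97 − 146.97 = 1,883.00 thousand.

About 1,883.00 thousand are employed.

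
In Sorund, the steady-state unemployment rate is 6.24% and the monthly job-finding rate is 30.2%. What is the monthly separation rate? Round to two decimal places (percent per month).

Separation rate ≈ 2.01% per month.

From u* = s/(s+f): s = u·f/(1−u).
s = 0.0624 × 30.2 / (1 − 0.0624) = 1.8845 / 0.9376 ≈ 2.01% per month.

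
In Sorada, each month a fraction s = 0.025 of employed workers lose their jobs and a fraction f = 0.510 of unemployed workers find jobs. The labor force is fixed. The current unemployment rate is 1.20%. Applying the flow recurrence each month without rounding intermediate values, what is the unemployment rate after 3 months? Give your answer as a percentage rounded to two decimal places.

Unemployment rate after three months ≈ 4.32%.

With a fixed labor force, u_{t+1} = u_t + s·(1−u_t) − f·u_t = u_t·(1−s−f) + s.
Here 1−s−f = 0.465 and s = 0.025.
u_1 = 0.012000 × 0.465 + 0.025 = 0.030580.
u_2 = 0.030580 × 0.465 + 0.025 = 0.039220.
u_3 = 0.039220 × 0.465 + 0.025 = 0.043237.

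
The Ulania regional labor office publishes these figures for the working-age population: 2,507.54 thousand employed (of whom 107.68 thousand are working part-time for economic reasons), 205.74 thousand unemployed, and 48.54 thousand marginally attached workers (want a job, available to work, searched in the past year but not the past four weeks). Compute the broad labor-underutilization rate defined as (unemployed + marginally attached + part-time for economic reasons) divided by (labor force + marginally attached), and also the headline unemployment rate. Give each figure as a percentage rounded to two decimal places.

Labor force = 2,507.54 + 205.74 = 2,713.28 thousand.
Numerator = 205.74 + 48.54 + 107.68 = 361.96 thousand.
Denominator = 2,713.28 + 48.54 = 2,761.82 thousand.
Broad rate = 361.96 / 2,761.82 = 13.11%.
Headline unemployment rate = 205.74 / 2,713.28 = 7.58%.

Broad underutilization rate ≈ 13.11%; headline unemployment rate ≈ 7.58%.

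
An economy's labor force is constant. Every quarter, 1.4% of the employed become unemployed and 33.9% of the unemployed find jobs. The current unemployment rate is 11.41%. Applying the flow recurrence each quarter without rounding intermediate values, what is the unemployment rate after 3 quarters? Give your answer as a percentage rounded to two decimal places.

With a fixed labor force, u_{t+1} = u_t + s·(1−u_t) − f·u_t = u_t·(1−s−f) + s.
Here 1−s−f = 0.647 and s = 0.014.
u_1 = 0.114100 × 0.647 + 0.014 = 0.087823.
u_2 = 0.087823 × 0.647 + 0.014 = 0.070821.
u_3 = 0.070821 × 0.647 + 0.014 = 0.059821.

Unemployment rate after three quarters ≈ 5.98%.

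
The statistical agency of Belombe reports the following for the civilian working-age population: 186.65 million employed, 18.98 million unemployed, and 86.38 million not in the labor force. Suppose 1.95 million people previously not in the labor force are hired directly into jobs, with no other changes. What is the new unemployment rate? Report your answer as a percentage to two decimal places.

New unemployment rate ≈ 9.14%.

Initially, labor force = 186.65 + 18.98 = 205.63 million, so u = 18.98/205.63 = 9.23%.
After the change, employed and labor force both rise by 1.95; unemployed unchanged → E = 188.60, U = 18.98, labor force = 207.58 million.
New unemployment rate = 18.98 / 207.58 = 9.14%.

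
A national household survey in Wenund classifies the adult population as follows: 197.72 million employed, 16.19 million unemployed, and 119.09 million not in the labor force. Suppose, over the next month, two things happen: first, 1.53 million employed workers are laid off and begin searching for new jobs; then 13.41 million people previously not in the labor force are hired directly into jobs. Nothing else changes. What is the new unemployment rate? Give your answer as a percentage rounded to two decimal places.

Initially, labor force = 197.72 + 16.19 = 213.91 million, so u = 16.19/213.91 = 7.57%.
After the first change, employed falls and unemployed rises by 1.53; labor force unchanged → E = 196.19, U = 17.72, labor force = 213.91 million.
After the second change, employed and labor force both rise by 13.41; unemployed unchanged → E = 209.60, U = 17.72, labor force = 227.32 million.
New unemployment rate = 17.72 / 227.32 = 7.80%.

New unemployment rate ≈ 7.80%.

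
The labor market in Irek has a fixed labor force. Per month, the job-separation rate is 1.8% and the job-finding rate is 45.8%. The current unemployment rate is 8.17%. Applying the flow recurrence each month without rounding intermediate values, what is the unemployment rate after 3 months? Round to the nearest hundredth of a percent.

Unemployment rate after three months ≈ 4.41%.

With a fixed labor force, u_{t+1} = u_t + s·(1−u_t) − f·u_t = u_t·(1−s−f) + s.
Here 1−s−f = 0.524 and s = 0.018.
u_1 = 0.081700 × 0.524 + 0.018 = 0.060811.
u_2 = 0.060811 × 0.524 + 0.018 = 0.049865.
u_3 = 0.049865 × 0.524 + 0.018 = 0.044129.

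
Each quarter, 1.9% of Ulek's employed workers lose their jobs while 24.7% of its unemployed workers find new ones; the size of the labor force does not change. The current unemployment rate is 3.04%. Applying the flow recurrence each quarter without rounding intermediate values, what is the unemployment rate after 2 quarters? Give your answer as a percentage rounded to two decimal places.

Unemployment rate after two quarters ≈ 4.93%.

With a fixed labor force, u_{t+1} = u_t + s·(1−u_t) − f·u_t = u_t·(1−s−f) + s.
Here 1−s−f = 0.734 and s = 0.019.
u_1 = 0.030400 × 0.734 + 0.019 = 0.041314.
u_2 = 0.041314 × 0.734 + 0.019 = 0.049324.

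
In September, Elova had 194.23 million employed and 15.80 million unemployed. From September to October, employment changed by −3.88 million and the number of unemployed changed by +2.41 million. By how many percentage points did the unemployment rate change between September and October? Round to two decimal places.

The unemployment rate changed by +1.21 percentage points.

September: labor force = 194.23 + 15.80 = 210.03; u = 15.80/210.03 = 7.52%.
October: labor force = 190.35 + 18.21 = 208.56; u = 18.21/208.56 = 8.73%.
Change = 8.73% − 7.52% = +1.21 pp.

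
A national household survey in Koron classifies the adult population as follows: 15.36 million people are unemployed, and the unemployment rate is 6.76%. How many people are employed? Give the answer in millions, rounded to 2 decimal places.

About 211.86 million are employed.

Labor force = U / u = 15.36 / 0.0676 ≈ 227.22 million.
Employed = labor force − unemployed = 227.22 − 15.36 = 211.86 million.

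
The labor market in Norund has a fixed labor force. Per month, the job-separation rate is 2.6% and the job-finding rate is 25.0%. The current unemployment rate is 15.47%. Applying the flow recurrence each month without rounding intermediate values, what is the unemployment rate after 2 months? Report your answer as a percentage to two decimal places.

With a fixed labor force, u_{t+1} = u_t + s·(1−u_t) − f·u_t = u_t·(1−s−f) + s.
Here 1−s−f = 0.724 and s = 0.026.
u_1 = 0.154700 × 0.724 + 0.026 = 0.138003.
u_2 = 0.138003 × 0.724 + 0.026 = 0.125914.

Unemployment rate after two months ≈ 12.59%.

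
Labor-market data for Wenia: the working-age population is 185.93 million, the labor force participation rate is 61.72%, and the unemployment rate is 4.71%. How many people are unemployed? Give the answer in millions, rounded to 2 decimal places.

Labor force = 0.6172 × 185.93 = 114.76 million.
Unemployed = 0.0471 × 114.76 ≈ 5.41 million.

About 5.41 million are unemployed.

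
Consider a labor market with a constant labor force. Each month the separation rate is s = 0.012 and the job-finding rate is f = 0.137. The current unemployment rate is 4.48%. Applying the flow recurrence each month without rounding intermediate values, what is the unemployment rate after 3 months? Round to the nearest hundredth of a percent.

Unemployment rate after three months ≈ 5.85%.

With a fixed labor force, u_{t+1} = u_t + s·(1−u_t) − f·u_t = u_t·(1−s−f) + s.
Here 1−s−f = 0.851 and s = 0.012.
u_1 = 0.044800 × 0.851 + 0.012 = 0.050125.
u_2 = 0.050125 × 0.851 + 0.012 = 0.054656.
u_3 = 0.054656 × 0.851 + 0.012 = 0.058512.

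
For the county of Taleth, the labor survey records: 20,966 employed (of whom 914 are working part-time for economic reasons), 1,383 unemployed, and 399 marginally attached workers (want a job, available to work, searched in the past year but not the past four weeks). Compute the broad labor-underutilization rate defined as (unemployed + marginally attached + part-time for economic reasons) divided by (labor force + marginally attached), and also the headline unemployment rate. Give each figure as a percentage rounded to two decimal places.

Broad underutilization rate ≈ 11.85%; headline unemployment rate ≈ 6.19%.

Labor force = 20,966 + 1,383 = 22,349.
Numerator = 1,383 + 399 + 914 = 2,696.
Denominator = 22,349 + 399 = 22,748.
Broad rate = 2,696 / 22,748 = 11.85%.
Headline unemployment rate = 1,383 / 22,349 = 6.19%.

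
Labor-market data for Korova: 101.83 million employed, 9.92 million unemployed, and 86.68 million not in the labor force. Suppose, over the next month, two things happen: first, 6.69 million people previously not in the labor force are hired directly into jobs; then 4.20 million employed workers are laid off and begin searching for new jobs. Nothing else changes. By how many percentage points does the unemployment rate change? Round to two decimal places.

Initially, labor force = 101.83 + 9.92 = 111.75 million, so u = 9.92/111.75 = 8.88%.
After the first change, employed and labor force both rise by 6.69; unemployed unchanged → E = 108.52, U = 9.92, labor force = 118.44 million.
After the second change, employed falls and unemployed rises by 4.20; labor force unchanged → E = 104.32, U = 14.12, labor force = 118.44 million.
New unemployment rate = 14.12 / 118.44 = 11.92%.
Change = 11.92% − 8.88% = +3.04 percentage points.

The unemployment rate changes by +3.04 percentage points.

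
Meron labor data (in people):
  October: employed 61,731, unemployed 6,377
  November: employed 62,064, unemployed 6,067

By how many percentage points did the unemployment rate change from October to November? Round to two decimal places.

The unemployment rate changed by −0.46 percentage points.

October: labor force = 61,731 + 6,377 = 68,108; u = 6,377/68,108 = 9.36%.
November: labor force = 62,064 + 6,067 = 68,131; u = 6,067/68,131 = 8.90%.
Change = 8.90% − 9.36% = −0.46 pp.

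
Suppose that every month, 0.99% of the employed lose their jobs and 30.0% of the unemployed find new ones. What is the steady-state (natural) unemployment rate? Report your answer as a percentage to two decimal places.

At steady state the flows balance: s·E = f·U, so U/(E+U) = s/(s+f).
u* = 0.99 / (0.99 + 30.0) = 0.99 / 30.99 = 3.19%.

Steady-state unemployment rate ≈ 3.19%.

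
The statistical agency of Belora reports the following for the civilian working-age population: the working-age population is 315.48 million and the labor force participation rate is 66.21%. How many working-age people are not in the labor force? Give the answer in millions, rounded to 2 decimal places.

About 106.60 million are not in the labor force.

Share not in the labor force = 1 − 0.6621 = 0.3379.
Not in labor force = 0.3379 × 315.48 ≈ 106.60 million.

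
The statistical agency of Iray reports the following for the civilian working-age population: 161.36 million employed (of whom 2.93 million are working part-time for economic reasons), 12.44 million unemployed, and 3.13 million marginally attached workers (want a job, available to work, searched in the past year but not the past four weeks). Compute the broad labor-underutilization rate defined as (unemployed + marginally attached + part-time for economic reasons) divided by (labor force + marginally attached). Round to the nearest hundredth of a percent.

Broad underutilization rate ≈ 10.46%.

Labor force = 161.36 + 12.44 = 173.80 million.
Numerator = 12.44 + 3.13 + 2.93 = 18.50 million.
Denominator = 173.80 + 3.13 = 176.93 million.
Broad rate = 18.50 / 176.93 = 10.46%.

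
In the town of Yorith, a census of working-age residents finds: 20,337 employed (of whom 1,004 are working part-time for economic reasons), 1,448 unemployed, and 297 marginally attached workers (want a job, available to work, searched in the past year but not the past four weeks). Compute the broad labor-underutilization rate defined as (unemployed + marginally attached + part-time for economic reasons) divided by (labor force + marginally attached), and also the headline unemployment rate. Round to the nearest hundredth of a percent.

Labor force = 20,337 + 1,448 = 21,785.
Numerator = 1,448 + 297 + 1,004 = 2,749.
Denominator = 21,785 + 297 = 22,082.
Broad rate = 2,749 / 22,082 = 12.45%.
Headline unemployment rate = 1,448 / 21,785 = 6.65%.

Broad underutilization rate ≈ 12.45%; headline unemployment rate ≈ 6.65%.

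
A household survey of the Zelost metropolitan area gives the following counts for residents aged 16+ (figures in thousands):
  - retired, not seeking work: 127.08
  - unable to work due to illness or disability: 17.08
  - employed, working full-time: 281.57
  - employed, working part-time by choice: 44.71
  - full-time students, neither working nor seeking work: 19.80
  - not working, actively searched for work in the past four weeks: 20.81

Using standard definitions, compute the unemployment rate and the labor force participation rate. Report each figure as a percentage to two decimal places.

Unemployment rate ≈ 6.00%; labor force participation rate ≈ 67.92%.

Employed = 281.57 + 44.71 = 326.28 thousand.
Unemployed = 20.81 thousand.
Labor force = 326.28 + 20.81 = 347.09 thousand.
Not in labor force = 127.08 + 17.08 + 19.80 = 163.96 thousand (those not working and not actively searching are outside the labor force).
Civilian working-age population = 347.09 + 163.96 = 511.05 thousand.
Unemployment rate = 20.81 / 347.09 = 6.00%.
Labor force participation rate = 347.09 / 511.05 = 67.92%.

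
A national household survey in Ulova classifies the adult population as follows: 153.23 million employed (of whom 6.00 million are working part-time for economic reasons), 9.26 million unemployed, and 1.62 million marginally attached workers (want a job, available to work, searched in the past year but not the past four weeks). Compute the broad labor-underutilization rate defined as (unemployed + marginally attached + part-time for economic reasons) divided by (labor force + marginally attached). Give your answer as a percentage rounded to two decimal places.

Labor force = 153.23 + 9.26 = 162.49 million.
Numerator = 9.26 + 1.62 + 6.00 = 16.88 million.
Denominator = 162.49 + 1.62 = 164.11 million.
Broad rate = 16.88 / 164.11 = 10.29%.

Broad underutilization rate ≈ 10.29%.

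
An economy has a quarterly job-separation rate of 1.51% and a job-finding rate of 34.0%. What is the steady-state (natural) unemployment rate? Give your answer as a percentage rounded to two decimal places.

At steady state the flows balance: s·E = f·U, so U/(E+U) = s/(s+f).
u* = 1.51 / (1.51 + 34.0) = 1.51 / 35.51 = 4.25%.

Steady-state unemployment rate ≈ 4.25%.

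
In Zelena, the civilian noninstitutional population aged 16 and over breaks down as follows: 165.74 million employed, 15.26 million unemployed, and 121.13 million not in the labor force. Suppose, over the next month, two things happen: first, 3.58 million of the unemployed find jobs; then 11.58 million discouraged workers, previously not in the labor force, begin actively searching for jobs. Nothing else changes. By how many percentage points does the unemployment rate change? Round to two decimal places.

The unemployment rate changes by +3.65 percentage points.

Initially, labor force = 165.74 + 15.26 = 181.00 million, so u = 15.26/181.00 = 8.43%.
After the first change, unemployed falls and employed rises by 3.58; labor force unchanged → E = 169.32, U = 11.68, labor force = 181.00 million.
After the second change, unemployed and labor force both rise by 11.58 → E = 169.32, U = 23.26, labor force = 192.58 million.
New unemployment rate = 23.26 / 192.58 = 12.08%.
Change = 12.08% − 8.43% = +3.65 percentage points.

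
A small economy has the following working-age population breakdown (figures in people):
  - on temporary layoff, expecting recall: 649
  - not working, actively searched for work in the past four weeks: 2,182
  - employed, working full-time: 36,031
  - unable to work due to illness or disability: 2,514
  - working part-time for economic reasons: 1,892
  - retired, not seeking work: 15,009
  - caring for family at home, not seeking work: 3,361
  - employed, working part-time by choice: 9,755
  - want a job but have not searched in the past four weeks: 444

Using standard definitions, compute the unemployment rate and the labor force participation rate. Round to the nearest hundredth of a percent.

Unemployment rate ≈ 5.60%; labor force participation rate ≈ 70.31%.

Employed = 36,031 + 1,892 + 9,755 = 47,678 (anyone who worked, including part-time for economic reasons, counts as employed).
Unemployed = 649 + 2,182 = 2,831 (jobless and actively searching, or on temporary layoff).
Labor force = 47,678 + 2,831 = 50,509.
Not in labor force = 2,514 + 15,009 + 3,361 + 444 = 21,328 (those not working and not actively searching are outside the labor force — including those who want a job but have given up searching).
Civilian working-age population = 50,509 + 21,328 = 71,837.
Unemployment rate = 2,831 / 50,509 = 5.60%.
Labor force participation rate = 50,509 / 71,837 = 70.31%.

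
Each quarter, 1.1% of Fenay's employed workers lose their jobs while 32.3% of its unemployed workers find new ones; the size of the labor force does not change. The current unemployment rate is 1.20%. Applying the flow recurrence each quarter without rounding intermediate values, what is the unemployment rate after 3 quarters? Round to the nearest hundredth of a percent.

With a fixed labor force, u_{t+1} = u_t + s·(1−u_t) − f·u_t = u_t·(1−s−f) + s.
Here 1−s−f = 0.666 and s = 0.011.
u_1 = 0.012000 × 0.666 + 0.011 = 0.018992.
u_2 = 0.018992 × 0.666 + 0.011 = 0.023649.
u_3 = 0.023649 × 0.666 + 0.011 = 0.026750.

Unemployment rate after three quarters ≈ 2.68%.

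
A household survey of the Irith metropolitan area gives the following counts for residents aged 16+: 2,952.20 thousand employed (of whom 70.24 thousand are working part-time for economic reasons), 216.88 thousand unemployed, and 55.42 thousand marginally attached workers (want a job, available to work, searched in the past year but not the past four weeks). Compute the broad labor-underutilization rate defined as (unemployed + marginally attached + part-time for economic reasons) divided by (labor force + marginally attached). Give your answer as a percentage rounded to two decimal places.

Broad underutilization rate ≈ 10.62%.

Labor force = 2,952.20 + 216.88 = 3,169.08 thousand.
Numerator = 216.88 + 55.42 + 70.24 = 342.54 thousand.
Denominator = 3,169.08 + 55.42 = 3,224.50 thousand.
Broad rate = 342.54 / 3,224.50 = 10.62%.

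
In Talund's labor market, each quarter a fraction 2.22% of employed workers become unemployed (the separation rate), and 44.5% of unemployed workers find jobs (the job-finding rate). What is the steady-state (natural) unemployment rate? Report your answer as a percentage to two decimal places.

At steady state the flows balance: s·E = f·U, so U/(E+U) = s/(s+f).
u* = 2.22 / (2.22 + 44.5) = 2.22 / 46.72 = 4.75%.

Steady-state unemployment rate ≈ 4.75%.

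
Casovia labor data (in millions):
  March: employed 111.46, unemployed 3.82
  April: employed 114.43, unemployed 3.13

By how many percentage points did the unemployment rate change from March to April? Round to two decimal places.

The unemployment rate changed by −0.65 percentage points.

March: labor force = 111.46 + 3.82 = 115.28; u = 3.82/115.28 = 3.31%.
April: labor force = 114.43 + 3.13 = 117.56; u = 3.13/117.56 = 2.66%.
Change = 2.66% − 3.31% = −0.65 pp.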